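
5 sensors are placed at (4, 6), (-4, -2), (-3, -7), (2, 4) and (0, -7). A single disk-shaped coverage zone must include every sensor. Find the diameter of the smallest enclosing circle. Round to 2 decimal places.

By Welzl's lemma the MEC is supported by two points (diametrically opposite) or three points (on a circumcircle).
The farthest pair is (4, 6)–(-3, -7) with squared distance 218. The circle on this segment as diameter has centre (0.5, -0.5) and r² = 218/4 = 54.5.
Check (-4, -2): distance² to centre = 22.5 ≤ 54.5, so it lies inside.
All remaining points lie in this disk, and no smaller disk contains both endpoints, so this is the minimum enclosing circle.
Diameter = 2r = 2√(54.5) ≈ 14.76.

14.76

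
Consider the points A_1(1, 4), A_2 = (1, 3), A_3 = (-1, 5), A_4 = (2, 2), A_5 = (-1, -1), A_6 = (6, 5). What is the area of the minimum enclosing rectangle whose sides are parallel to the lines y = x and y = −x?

In coordinates u = x + y, v = x − y the rectangle is axis-aligned; the map (x,y)→(u,v) scales areas by 2.
u-values: 5, 4, 4, 4, -2, 11; range = 11 − (-2) = 13.
v-values: -3, -2, -6, 0, 0, 1; range = 1 − (-6) = 7.
Area = (13 × 7) / 2 = 45.5.

45.5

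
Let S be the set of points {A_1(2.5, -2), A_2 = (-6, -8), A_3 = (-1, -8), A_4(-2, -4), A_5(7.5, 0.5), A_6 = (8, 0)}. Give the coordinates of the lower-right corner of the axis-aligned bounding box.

(8, -8)

x-range [-6, 8], y-range [-8, 0.5].
The lower-right corner is (8, -8).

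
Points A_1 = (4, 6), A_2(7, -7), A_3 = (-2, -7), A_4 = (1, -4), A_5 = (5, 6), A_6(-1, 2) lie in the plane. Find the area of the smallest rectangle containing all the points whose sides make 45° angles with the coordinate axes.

170

In coordinates u = x + y, v = x − y the rectangle is axis-aligned; the map (x,y)→(u,v) scales areas by 2.
u-values: 10, 0, -9, -3, 11, 1; range = 11 − (-9) = 20.
v-values: -2, 14, 5, 5, -1, -3; range = 14 − (-3) = 17.
Area = (20 × 17) / 2 = 170.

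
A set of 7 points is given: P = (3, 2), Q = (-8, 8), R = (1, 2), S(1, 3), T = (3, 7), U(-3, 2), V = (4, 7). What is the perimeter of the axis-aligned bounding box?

36

Width = max x − min x = 4 − (-8) = 12.
Height = max y − min y = 8 − 2 = 6.
Perimeter = 2(12 + 6) = 36.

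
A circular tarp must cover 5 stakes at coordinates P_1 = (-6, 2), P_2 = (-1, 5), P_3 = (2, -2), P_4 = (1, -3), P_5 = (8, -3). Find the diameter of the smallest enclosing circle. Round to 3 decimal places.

14.866

The farthest pair is P_1–P_5 with squared distance 221. The circle on this segment as diameter has centre (1, -0.5) and r² = 221/4 = 55.25.
Check P_2: distance² to centre = 34.25 ≤ 55.25, so it lies inside.
All remaining points lie in this disk, and no smaller disk contains both endpoints, so this is the minimum enclosing circle.
Diameter = 2r = 2√(55.25) ≈ 14.866.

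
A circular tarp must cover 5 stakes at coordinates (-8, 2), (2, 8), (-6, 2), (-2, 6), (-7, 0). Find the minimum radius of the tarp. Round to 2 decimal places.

By Welzl's lemma the MEC is supported by two points (diametrically opposite) or three points (on a circumcircle).
The farthest pair is (2, 8)–(-7, 0) with squared distance 145. The circle on this segment as diameter has centre (-2.5, 4) and r² = 145/4 = 36.25.
Check (-8, 2): distance² to centre = 34.25 ≤ 36.25, so it lies inside.
All remaining points lie in this disk, and no smaller disk contains both endpoints, so this is the minimum enclosing circle.
r = √(36.25) ≈ 6.02.

6.02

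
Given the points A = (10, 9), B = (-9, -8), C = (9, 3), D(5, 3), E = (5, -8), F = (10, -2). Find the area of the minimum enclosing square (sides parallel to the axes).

361

The bounding box has width 19 and height 17.
An axis-aligned square enclosing the set must have side ≥ max(width, height).
So the minimum side is max(19, 17) = 19.
Area = 19² = 361.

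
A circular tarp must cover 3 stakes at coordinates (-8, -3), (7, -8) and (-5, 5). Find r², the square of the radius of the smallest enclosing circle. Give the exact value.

Call the three points A, B, C in the order given.
Side lengths²: AB² = 250, AC² = 73, BC² = 313.
Since BC² = 313 < 250 + 73 = 323, the triangle is acute, so the smallest enclosing circle is the circumcircle.
Circumcentre = (41/54, -31/18), r² = 114245/1458.

114245/1458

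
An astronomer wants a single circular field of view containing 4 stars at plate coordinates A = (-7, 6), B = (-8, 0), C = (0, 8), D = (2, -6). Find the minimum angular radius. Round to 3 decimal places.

A smallest enclosing disk is always determined by at most three of the input points on its boundary.
The minimum enclosing circle is determined by three boundary points: A, C, D.
Their circumcentre is (-57/34, 21/34) with r² = 33125/578.
The farthest remaining point B is at distance² 23333/578 ≤ 33125/578.
r = √(33125/578) ≈ 7.570.

7.570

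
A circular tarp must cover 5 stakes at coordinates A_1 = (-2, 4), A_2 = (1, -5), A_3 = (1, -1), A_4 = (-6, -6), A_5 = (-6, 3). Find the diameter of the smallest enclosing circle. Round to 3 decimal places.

A smallest enclosing disk is always determined by at most three of the input points on its boundary.
The minimum enclosing circle is determined by three boundary points: A_1, A_2, A_4.
Their circumcentre is (-34/11, -15/11) with r² = 3625/121.
The farthest remaining point A_5 is at distance² 3328/121 ≤ 3625/121.
Diameter = 2r = 2√(3625/121) ≈ 10.947.

10.947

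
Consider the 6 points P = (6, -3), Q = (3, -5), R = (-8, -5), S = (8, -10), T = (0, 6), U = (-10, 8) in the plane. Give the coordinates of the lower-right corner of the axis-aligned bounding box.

(8, -10)

x-range [-10, 8], y-range [-10, 8].
The lower-right corner is (8, -10).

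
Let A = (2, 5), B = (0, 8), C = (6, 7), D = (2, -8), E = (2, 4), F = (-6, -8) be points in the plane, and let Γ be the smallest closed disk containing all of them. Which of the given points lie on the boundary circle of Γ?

A smallest enclosing disk is always determined by at most three of the input points on its boundary.
The farthest pair is C–F with squared distance 369. The circle on this segment as diameter has centre (0, -0.5) and r² = 369/4 = 92.25.
Check A: distance² to centre = 34.25 ≤ 92.25, so it lies inside.
All remaining points lie in this disk, and no smaller disk contains both endpoints, so this is the minimum enclosing circle.
The points at distance exactly r from the centre are C, F — 2 points.

C, F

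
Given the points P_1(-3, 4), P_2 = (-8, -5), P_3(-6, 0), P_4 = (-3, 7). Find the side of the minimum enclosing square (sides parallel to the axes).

12

The bounding box has width 5 and height 12.
An axis-aligned square enclosing the set must have side ≥ max(width, height).
So the minimum side is max(5, 12) = 12.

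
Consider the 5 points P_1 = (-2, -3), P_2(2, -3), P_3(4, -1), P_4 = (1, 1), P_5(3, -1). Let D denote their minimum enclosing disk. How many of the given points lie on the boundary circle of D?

2

The farthest pair is P_1–P_3 with squared distance 40. The circle on this segment as diameter has centre (1, -2) and r² = 40/4 = 10.
Check P_2: distance² to centre = 2 ≤ 10, so it lies inside.
All remaining points lie in this disk, and no smaller disk contains both endpoints, so this is the minimum enclosing circle.
The points at distance exactly r from the centre are P_1, P_3 — 2 points.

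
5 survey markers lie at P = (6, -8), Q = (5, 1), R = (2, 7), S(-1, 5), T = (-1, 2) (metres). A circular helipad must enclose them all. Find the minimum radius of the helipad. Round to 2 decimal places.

A smallest enclosing disk is always determined by at most three of the input points on its boundary.
The farthest pair is P–R with squared distance 241. The circle on this segment as diameter has centre (4, -0.5) and r² = 241/4 = 60.25.
Check Q: distance² to centre = 3.25 ≤ 60.25, so it lies inside.
All remaining points lie in this disk, and no smaller disk contains both endpoints, so this is the minimum enclosing circle.
r = √(60.25) ≈ 7.76.

7.76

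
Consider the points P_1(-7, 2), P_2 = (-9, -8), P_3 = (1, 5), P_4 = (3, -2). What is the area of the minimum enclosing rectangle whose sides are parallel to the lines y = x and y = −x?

161

In coordinates u = x + y, v = x − y the rectangle is axis-aligned; the map (x,y)→(u,v) scales areas by 2.
u-values: -5, -17, 6, 1; range = 6 − (-17) = 23.
v-values: -9, -1, -4, 5; range = 5 − (-9) = 14.
Area = (23 × 14) / 2 = 161.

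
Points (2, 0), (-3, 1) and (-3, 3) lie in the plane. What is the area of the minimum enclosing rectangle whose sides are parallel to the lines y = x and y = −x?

16

In coordinates u = x + y, v = x − y the rectangle is axis-aligned; the map (x,y)→(u,v) scales areas by 2.
u-values: 2, -2, 0; range = 2 − (-2) = 4.
v-values: 2, -4, -6; range = 2 − (-6) = 8.
Area = (4 × 8) / 2 = 16.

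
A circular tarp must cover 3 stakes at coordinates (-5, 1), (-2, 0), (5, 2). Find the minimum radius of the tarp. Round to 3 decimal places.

5.025

Call the three points A, B, C in the order given.
Side lengths²: AB² = 10, AC² = 101, BC² = 53.
Since AC² = 101 ≥ 53 + 10 = 63, the angle opposite AC is not acute, so the smallest enclosing circle has AC as diameter.
Centre = midpoint of AC = (0, 1.5), r² = 101/4 = 25.25.
r = √(25.25) ≈ 5.025.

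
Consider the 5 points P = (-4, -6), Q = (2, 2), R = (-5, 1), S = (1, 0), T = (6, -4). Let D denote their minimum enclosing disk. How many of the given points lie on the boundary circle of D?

By Welzl's lemma the MEC is supported by two points (diametrically opposite) or three points (on a circumcircle).
The minimum enclosing circle is determined by three boundary points: P, R, T.
Their circumcentre is (13/36, -65/36) with r² = 23725/648.
The farthest remaining point Q is at distance² 11125/648 ≤ 23725/648.
The points at distance exactly r from the centre are P, R, T — 3 points.

3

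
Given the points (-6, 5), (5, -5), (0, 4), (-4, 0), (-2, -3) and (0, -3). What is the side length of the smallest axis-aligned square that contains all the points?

11

The bounding box has width 11 and height 10.
An axis-aligned square enclosing the set must have side ≥ max(width, height).
So the minimum side is max(11, 10) = 11.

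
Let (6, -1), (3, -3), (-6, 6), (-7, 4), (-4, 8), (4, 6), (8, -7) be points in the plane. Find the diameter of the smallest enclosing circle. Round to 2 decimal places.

The minimum enclosing circle of a finite set is fixed by two of the points (as a diameter) or three (as a circumcircle).
The minimum enclosing circle is determined by three boundary points: (-6, 6), (-4, 8), (8, -7).
Their circumcentre is (31/18, 5/18) with r² = 14965/162.
The farthest remaining point (-7, 4) is at distance² 14569/162 ≤ 14965/162.
Diameter = 2r = 2√(14965/162) ≈ 19.22.

19.22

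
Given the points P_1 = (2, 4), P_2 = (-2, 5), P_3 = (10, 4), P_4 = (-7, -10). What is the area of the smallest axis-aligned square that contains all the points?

289

The bounding box has width 17 and height 15.
An axis-aligned square enclosing the set must have side ≥ max(width, height).
So the minimum side is max(17, 15) = 17.
Area = 17² = 289.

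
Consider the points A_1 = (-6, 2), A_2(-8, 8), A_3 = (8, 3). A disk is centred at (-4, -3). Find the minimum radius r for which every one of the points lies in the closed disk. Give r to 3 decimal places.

The required radius is the distance from (-4, -3) to the farthest point.
Squared distances: 29, 137, 180.
Maximum is 180, attained at A_3.
r = √180 ≈ 13.416.

13.416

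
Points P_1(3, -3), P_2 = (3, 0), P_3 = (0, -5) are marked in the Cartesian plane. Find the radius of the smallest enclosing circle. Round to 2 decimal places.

2.92

Side lengths²: P_1P_2² = 9, P_1P_3² = 13, P_2P_3² = 34.
Since P_2P_3² = 34 ≥ 13 + 9 = 22, the angle opposite P_2P_3 is not acute, so the smallest enclosing circle has P_2P_3 as diameter.
Centre = midpoint of P_2P_3 = (1.5, -2.5), r² = 34/4 = 8.5.
r = √(8.5) ≈ 2.92.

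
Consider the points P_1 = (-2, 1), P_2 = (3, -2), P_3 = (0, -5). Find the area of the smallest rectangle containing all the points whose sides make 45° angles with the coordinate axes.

24

In coordinates u = x + y, v = x − y the rectangle is axis-aligned; the map (x,y)→(u,v) scales areas by 2.
u-values: -1, 1, -5; range = 1 − (-5) = 6.
v-values: -3, 5, 5; range = 5 − (-3) = 8.
Area = (6 × 8) / 2 = 24.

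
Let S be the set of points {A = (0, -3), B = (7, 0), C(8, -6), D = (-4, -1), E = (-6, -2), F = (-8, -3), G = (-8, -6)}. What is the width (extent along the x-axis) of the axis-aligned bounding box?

16

max x = 8, min x = -8, so width = 16.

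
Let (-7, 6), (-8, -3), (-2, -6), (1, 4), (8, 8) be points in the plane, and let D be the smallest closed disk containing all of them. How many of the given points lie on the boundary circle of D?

2

A smallest enclosing disk is always determined by at most three of the input points on its boundary.
The farthest pair is (-8, -3)–(8, 8) with squared distance 377. The circle on this segment as diameter has centre (0, 2.5) and r² = 377/4 = 94.25.
Check (-7, 6): distance² to centre = 61.25 ≤ 94.25, so it lies inside.
All remaining points lie in this disk, and no smaller disk contains both endpoints, so this is the minimum enclosing circle.
The points at distance exactly r from the centre are (-8, -3), (8, 8) — 2 points.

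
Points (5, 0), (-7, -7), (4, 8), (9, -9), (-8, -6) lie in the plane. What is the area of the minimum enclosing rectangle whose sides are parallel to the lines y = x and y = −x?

In coordinates u = x + y, v = x − y the rectangle is axis-aligned; the map (x,y)→(u,v) scales areas by 2.
u-values: 5, -14, 12, 0, -14; range = 12 − (-14) = 26.
v-values: 5, 0, -4, 18, -2; range = 18 − (-4) = 22.
Area = (26 × 22) / 2 = 286.

286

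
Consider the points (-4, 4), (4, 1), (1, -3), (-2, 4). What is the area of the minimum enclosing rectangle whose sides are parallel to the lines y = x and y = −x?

42

In coordinates u = x + y, v = x − y the rectangle is axis-aligned; the map (x,y)→(u,v) scales areas by 2.
u-values: 0, 5, -2, 2; range = 5 − (-2) = 7.
v-values: -8, 3, 4, -6; range = 4 − (-8) = 12.
Area = (7 × 12) / 2 = 42.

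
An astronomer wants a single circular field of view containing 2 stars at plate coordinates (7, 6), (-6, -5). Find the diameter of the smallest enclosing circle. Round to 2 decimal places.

17.03

The smallest circle enclosing two points has them as diameter endpoints.
Centre = midpoint = (0.5, 0.5); r² = |(7, 6)−(-6, -5)|²/4 = 290/4 = 72.5.
Diameter = 2r = 2√(72.5) ≈ 17.03.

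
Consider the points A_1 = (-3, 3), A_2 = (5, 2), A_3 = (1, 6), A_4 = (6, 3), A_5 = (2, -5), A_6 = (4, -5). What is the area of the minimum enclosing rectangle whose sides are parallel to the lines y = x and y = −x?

In coordinates u = x + y, v = x − y the rectangle is axis-aligned; the map (x,y)→(u,v) scales areas by 2.
u-values: 0, 7, 7, 9, -3, -1; range = 9 − (-3) = 12.
v-values: -6, 3, -5, 3, 7, 9; range = 9 − (-6) = 15.
Area = (12 × 15) / 2 = 90.

90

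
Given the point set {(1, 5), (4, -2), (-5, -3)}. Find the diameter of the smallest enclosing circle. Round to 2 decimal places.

10.45

Call the three points A, B, C in the order given.
Side lengths²: AB² = 58, AC² = 100, BC² = 82.
Since AC² = 100 < 82 + 58 = 140, the triangle is acute, so the smallest enclosing circle is the circumcircle.
Circumcentre = (-26/33, 1/11), r² = 29725/1089.
Diameter = 2r = 2√(29725/1089) ≈ 10.45.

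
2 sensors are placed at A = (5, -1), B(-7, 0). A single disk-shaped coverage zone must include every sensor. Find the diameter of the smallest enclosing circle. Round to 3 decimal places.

12.042

The smallest circle enclosing two points has them as diameter endpoints.
Centre = midpoint = (-1, -0.5); r² = |AB|²/4 = 145/4 = 36.25.
Diameter = 2r = 2√(36.25) ≈ 12.042.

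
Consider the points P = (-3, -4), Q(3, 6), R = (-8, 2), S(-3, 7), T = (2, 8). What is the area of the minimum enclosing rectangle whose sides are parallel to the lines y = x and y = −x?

93.5

In coordinates u = x + y, v = x − y the rectangle is axis-aligned; the map (x,y)→(u,v) scales areas by 2.
u-values: -7, 9, -6, 4, 10; range = 10 − (-7) = 17.
v-values: 1, -3, -10, -10, -6; range = 1 − (-10) = 11.
Area = (17 × 11) / 2 = 93.5.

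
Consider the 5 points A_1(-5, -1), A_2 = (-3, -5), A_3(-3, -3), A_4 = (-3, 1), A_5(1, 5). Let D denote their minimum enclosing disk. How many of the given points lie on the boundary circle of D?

2

The minimum enclosing circle of a finite set is fixed by two of the points (as a diameter) or three (as a circumcircle).
The farthest pair is A_2–A_5 with squared distance 116. The circle on this segment as diameter has centre (-1, 0) and r² = 116/4 = 29.
Check A_1: distance² to centre = 17 ≤ 29, so it lies inside.
All remaining points lie in this disk, and no smaller disk contains both endpoints, so this is the minimum enclosing circle.
The points at distance exactly r from the centre are A_2, A_5 — 2 points.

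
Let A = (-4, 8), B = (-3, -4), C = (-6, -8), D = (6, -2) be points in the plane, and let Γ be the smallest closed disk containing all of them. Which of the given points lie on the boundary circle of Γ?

A, C, D

By Welzl's lemma the MEC is supported by two points (diametrically opposite) or three points (on a circumcircle).
The minimum enclosing circle is determined by three boundary points: A, C, D.
Their circumcentre is (-7/3, -1/3) with r² = 650/9.
The farthest remaining point B is at distance² 125/9 ≤ 650/9.
The points at distance exactly r from the centre are A, C, D — 3 points.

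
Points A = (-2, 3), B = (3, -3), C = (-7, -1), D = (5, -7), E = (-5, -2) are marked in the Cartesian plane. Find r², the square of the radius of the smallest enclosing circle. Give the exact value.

30545/676

The minimum enclosing circle is determined by three boundary points: A, C, D.
Their circumcentre is (-21/26, -47/13) with r² = 30545/676.
The farthest remaining point E is at distance² 13645/676 ≤ 30545/676.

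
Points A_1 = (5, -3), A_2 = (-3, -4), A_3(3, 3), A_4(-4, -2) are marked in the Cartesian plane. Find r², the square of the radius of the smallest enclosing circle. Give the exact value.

7585/338

The minimum enclosing circle is determined by three boundary points: A_1, A_3, A_4.
Their circumcentre is (17/26, -29/26) with r² = 7585/338.
The farthest remaining point A_2 is at distance² 7325/338 ≤ 7585/338.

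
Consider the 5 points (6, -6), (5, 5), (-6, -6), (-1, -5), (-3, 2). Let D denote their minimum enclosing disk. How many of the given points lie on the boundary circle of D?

3

A smallest enclosing disk is always determined by at most three of the input points on its boundary.
The minimum enclosing circle is determined by three boundary points: (6, -6), (5, 5), (-6, -6).
Their circumcentre is (0, -1) with r² = 61.
The farthest remaining point (-3, 2) is at distance² 18 ≤ 61.
The points at distance exactly r from the centre are (6, -6), (5, 5), (-6, -6) — 3 points.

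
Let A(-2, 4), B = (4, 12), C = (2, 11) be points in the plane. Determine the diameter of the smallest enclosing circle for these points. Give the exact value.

Side lengths²: AB² = 100, AC² = 65, BC² = 5.
Since AB² = 100 ≥ 65 + 5 = 70, the angle opposite AB is not acute, so the smallest enclosing circle has AB as diameter.
Centre = midpoint of AB = (1, 8), r² = 100/4 = 25.
Diameter = 2r = 2√25 = 10.

10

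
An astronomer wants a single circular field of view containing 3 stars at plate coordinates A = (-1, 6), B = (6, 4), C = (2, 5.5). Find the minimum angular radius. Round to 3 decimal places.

Side lengths²: AB² = 53, AC² = 9.25, BC² = 18.25.
Since AB² = 53 ≥ 18.25 + 9.25 = 27.5, the angle opposite AB is not acute, so the smallest enclosing circle has AB as diameter.
Centre = midpoint of AB = (2.5, 5), r² = 53/4 = 13.25.
r = √(13.25) ≈ 3.640.

3.640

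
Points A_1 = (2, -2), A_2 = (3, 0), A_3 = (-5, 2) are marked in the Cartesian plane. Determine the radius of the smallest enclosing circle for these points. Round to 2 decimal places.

Side lengths²: A_1A_2² = 5, A_1A_3² = 65, A_2A_3² = 68.
Since A_2A_3² = 68 < 65 + 5 = 70, the triangle is acute, so the smallest enclosing circle is the circumcircle.
Circumcentre = (-19/18, 7/9), r² = 5525/324.
r = √(5525/324) ≈ 4.13.

4.13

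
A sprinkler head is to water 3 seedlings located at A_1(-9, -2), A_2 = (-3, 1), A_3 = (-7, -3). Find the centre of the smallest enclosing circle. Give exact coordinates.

Side lengths²: A_1A_2² = 45, A_1A_3² = 5, A_2A_3² = 32.
Since A_1A_2² = 45 ≥ 32 + 5 = 37, the angle opposite A_1A_2 is not acute, so the smallest enclosing circle has A_1A_2 as diameter.
Centre = midpoint of A_1A_2 = (-6, -0.5), r² = 45/4 = 11.25.
Centre = (-6, -0.5).

(-6, -0.5)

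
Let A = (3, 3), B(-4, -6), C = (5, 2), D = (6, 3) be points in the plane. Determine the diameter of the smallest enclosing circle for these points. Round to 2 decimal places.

13.45

A smallest enclosing disk is always determined by at most three of the input points on its boundary.
The farthest pair is B–D with squared distance 181. The circle on this segment as diameter has centre (1, -1.5) and r² = 181/4 = 45.25.
Check A: distance² to centre = 24.25 ≤ 45.25, so it lies inside.
All remaining points lie in this disk, and no smaller disk contains both endpoints, so this is the minimum enclosing circle.
Diameter = 2r = 2√(45.25) ≈ 13.45.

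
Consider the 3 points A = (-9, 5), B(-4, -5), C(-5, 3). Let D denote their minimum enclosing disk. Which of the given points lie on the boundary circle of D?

Side lengths²: AB² = 125, AC² = 20, BC² = 65.
Since AB² = 125 ≥ 65 + 20 = 85, the angle opposite AB is not acute, so the smallest enclosing circle has AB as diameter.
Centre = midpoint of AB = (-6.5, 0), r² = 125/4 = 31.25.
The points at distance exactly r from the centre are A, B — 2 points.

A, B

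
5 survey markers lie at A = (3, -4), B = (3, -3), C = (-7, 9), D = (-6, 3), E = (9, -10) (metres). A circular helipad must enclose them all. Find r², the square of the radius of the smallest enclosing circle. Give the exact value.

A smallest enclosing disk is always determined by at most three of the input points on its boundary.
The farthest pair is C–E with squared distance 617. The circle on this segment as diameter has centre (1, -0.5) and r² = 617/4 = 154.25.
Check A: distance² to centre = 16.25 ≤ 154.25, so it lies inside.
All remaining points lie in this disk, and no smaller disk contains both endpoints, so this is the minimum enclosing circle.

154.25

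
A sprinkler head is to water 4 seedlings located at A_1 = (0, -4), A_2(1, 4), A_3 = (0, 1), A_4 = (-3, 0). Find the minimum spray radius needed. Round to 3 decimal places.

The minimum enclosing circle of a finite set is fixed by two of the points (as a diameter) or three (as a circumcircle).
The farthest pair is A_1–A_2 with squared distance 65. The circle on this segment as diameter has centre (0.5, 0) and r² = 65/4 = 16.25.
Check A_3: distance² to centre = 1.25 ≤ 16.25, so it lies inside.
All remaining points lie in this disk, and no smaller disk contains both endpoints, so this is the minimum enclosing circle.
r = √(16.25) ≈ 4.031.

4.031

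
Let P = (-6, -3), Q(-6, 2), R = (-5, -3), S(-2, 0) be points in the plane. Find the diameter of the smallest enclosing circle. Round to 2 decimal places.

5.59

The minimum enclosing circle is determined by three boundary points: P, Q, S.
Their circumcentre is (-4.75, -0.5) with r² = 7.8125.
The farthest remaining point R is at distance² 6.3125 ≤ 7.8125.
Diameter = 2r = 2√(7.8125) ≈ 5.59.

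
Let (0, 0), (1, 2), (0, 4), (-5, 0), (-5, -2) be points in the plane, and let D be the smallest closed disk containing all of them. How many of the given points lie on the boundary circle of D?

2

The minimum enclosing circle of a finite set is fixed by two of the points (as a diameter) or three (as a circumcircle).
The farthest pair is (0, 4)–(-5, -2) with squared distance 61. The circle on this segment as diameter has centre (-2.5, 1) and r² = 61/4 = 15.25.
Check (0, 0): distance² to centre = 7.25 ≤ 15.25, so it lies inside.
All remaining points lie in this disk, and no smaller disk contains both endpoints, so this is the minimum enclosing circle.
The points at distance exactly r from the centre are (0, 4), (-5, -2) — 2 points.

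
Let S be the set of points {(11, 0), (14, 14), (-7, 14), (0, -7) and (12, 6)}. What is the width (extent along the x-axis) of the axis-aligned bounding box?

21

max x = 14, min x = -7, so width = 21.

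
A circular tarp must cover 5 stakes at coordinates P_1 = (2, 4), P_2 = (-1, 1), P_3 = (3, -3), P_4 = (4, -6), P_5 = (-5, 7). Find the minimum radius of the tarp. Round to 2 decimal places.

7.91

A smallest enclosing disk is always determined by at most three of the input points on its boundary.
The farthest pair is P_4–P_5 with squared distance 250. The circle on this segment as diameter has centre (-0.5, 0.5) and r² = 250/4 = 62.5.
Check P_1: distance² to centre = 18.5 ≤ 62.5, so it lies inside.
All remaining points lie in this disk, and no smaller disk contains both endpoints, so this is the minimum enclosing circle.
r = √(62.5) ≈ 7.91.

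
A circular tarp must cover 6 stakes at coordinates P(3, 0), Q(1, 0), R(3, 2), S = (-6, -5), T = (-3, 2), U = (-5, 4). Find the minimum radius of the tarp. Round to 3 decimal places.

A smallest enclosing disk is always determined by at most three of the input points on its boundary.
The minimum enclosing circle is determined by three boundary points: R, S, U.
Their circumcentre is (-73/37, -33/37) with r² = 45305/1369.
The farthest remaining point P is at distance² 34945/1369 ≤ 45305/1369.
r = √(45305/1369) ≈ 5.753.

5.753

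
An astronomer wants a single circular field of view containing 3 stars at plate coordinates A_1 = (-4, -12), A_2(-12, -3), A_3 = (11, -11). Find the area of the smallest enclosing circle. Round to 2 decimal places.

Side lengths²: A_1A_2² = 145, A_1A_3² = 226, A_2A_3² = 593.
Since A_2A_3² = 593 ≥ 226 + 145 = 371, the angle opposite A_2A_3 is not acute, so the smallest enclosing circle has A_2A_3 as diameter.
Centre = midpoint of A_2A_3 = (-0.5, -7), r² = 593/4 = 148.25.
Area = π·r² = π·148.25 ≈ 465.74.

465.74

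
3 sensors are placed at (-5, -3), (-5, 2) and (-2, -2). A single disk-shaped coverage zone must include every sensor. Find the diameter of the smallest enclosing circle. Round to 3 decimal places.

5.270

Call the three points A, B, C in the order given.
Side lengths²: AB² = 25, AC² = 10, BC² = 25.
Since BC² = 25 < 25 + 10 = 35, the triangle is acute, so the smallest enclosing circle is the circumcircle.
Circumcentre = (-25/6, -0.5), r² = 125/18.
Diameter = 2r = 2√(125/18) ≈ 5.270.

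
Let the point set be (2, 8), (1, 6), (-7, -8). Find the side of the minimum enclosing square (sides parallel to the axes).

The bounding box has width 9 and height 16.
An axis-aligned square enclosing the set must have side ≥ max(width, height).
So the minimum side is max(9, 16) = 16.

16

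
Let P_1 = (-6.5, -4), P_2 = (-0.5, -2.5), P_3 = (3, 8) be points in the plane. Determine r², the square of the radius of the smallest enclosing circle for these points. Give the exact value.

58.5625

Side lengths²: P_1P_2² = 38.25, P_1P_3² = 234.25, P_2P_3² = 122.5.
Since P_1P_3² = 234.25 ≥ 122.5 + 38.25 = 160.75, the angle opposite P_1P_3 is not acute, so the smallest enclosing circle has P_1P_3 as diameter.
Centre = midpoint of P_1P_3 = (-1.75, 2), r² = 234.25/4 = 58.5625.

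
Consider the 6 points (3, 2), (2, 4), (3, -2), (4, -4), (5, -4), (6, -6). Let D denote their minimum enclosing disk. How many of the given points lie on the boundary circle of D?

The minimum enclosing circle of a finite set is fixed by two of the points (as a diameter) or three (as a circumcircle).
The farthest pair is (2, 4)–(6, -6) with squared distance 116. The circle on this segment as diameter has centre (4, -1) and r² = 116/4 = 29.
Check (3, 2): distance² to centre = 10 ≤ 29, so it lies inside.
All remaining points lie in this disk, and no smaller disk contains both endpoints, so this is the minimum enclosing circle.
The points at distance exactly r from the centre are (2, 4), (6, -6) — 2 points.

2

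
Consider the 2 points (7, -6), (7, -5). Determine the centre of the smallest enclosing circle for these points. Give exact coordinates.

The smallest circle enclosing two points has them as diameter endpoints.
Centre = midpoint = (7, -5.5); r² = |(7, -6)−(7, -5)|²/4 = 1/4 = 0.25.
Centre = (7, -5.5).

(7, -5.5)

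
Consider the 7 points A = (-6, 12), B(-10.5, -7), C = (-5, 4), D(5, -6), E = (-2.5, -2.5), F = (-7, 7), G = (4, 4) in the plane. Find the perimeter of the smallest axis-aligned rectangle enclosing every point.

Width = max x − min x = 5 − (-10.5) = 15.5.
Height = max y − min y = 12 − (-7) = 19.
Perimeter = 2(15.5 + 19) = 69.

69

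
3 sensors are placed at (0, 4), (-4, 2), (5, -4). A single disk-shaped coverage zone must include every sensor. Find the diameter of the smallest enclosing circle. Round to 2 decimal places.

10.82

Call the three points A, B, C in the order given.
Side lengths²: AB² = 20, AC² = 89, BC² = 117.
Since BC² = 117 ≥ 89 + 20 = 109, the angle opposite BC is not acute, so the smallest enclosing circle has BC as diameter.
Centre = midpoint of BC = (0.5, -1), r² = 117/4 = 29.25.
Diameter = 2r = 2√(29.25) ≈ 10.82.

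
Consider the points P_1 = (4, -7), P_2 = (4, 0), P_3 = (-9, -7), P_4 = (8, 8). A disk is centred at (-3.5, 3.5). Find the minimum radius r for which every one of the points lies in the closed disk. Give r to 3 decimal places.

12.903

The required radius is the distance from (-3.5, 3.5) to the farthest point.
Squared distances: 166.5, 68.5, 140.5, 152.5.
Maximum is 166.5, attained at P_1.
r = √(166.5) ≈ 12.903.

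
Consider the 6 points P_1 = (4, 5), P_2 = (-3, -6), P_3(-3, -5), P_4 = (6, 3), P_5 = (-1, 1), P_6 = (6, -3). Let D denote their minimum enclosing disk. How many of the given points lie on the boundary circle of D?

3

By Welzl's lemma the MEC is supported by two points (diametrically opposite) or three points (on a circumcircle).
The farthest pair is P_1–P_2 with squared distance 170. The circle on this segment as diameter has centre (0.5, -0.5) and r² = 170/4 = 42.5.
Check P_3: distance² to centre = 32.5 ≤ 42.5, so it lies inside.
All remaining points lie in this disk, and no smaller disk contains both endpoints, so this is the minimum enclosing circle.
The points at distance exactly r from the centre are P_1, P_2, P_4 — 3 points.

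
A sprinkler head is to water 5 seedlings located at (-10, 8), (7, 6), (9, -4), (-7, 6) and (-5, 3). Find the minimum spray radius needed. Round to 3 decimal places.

The minimum enclosing circle of a finite set is fixed by two of the points (as a diameter) or three (as a circumcircle).
The farthest pair is (-10, 8)–(9, -4) with squared distance 505. The circle on this segment as diameter has centre (-0.5, 2) and r² = 505/4 = 126.25.
Check (7, 6): distance² to centre = 72.25 ≤ 126.25, so it lies inside.
All remaining points lie in this disk, and no smaller disk contains both endpoints, so this is the minimum enclosing circle.
r = √(126.25) ≈ 11.236.

11.236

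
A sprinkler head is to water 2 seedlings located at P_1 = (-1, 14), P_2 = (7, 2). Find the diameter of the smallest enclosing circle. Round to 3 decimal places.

The smallest circle enclosing two points has them as diameter endpoints.
Centre = midpoint = (3, 8); r² = |P_1P_2|²/4 = 208/4 = 52.
Diameter = 2r = 2√52 ≈ 14.422.

14.422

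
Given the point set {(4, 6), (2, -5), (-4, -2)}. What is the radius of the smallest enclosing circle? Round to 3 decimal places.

Call the three points A, B, C in the order given.
Side lengths²: AB² = 125, AC² = 128, BC² = 45.
Since AC² = 128 < 125 + 45 = 170, the triangle is acute, so the smallest enclosing circle is the circumcircle.
Circumcentre = (7/6, 5/6), r² = 625/18.
r = √(625/18) ≈ 5.893.

5.893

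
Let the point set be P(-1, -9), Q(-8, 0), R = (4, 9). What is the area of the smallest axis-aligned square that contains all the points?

The bounding box has width 12 and height 18.
An axis-aligned square enclosing the set must have side ≥ max(width, height).
So the minimum side is max(12, 18) = 18.
Area = 18² = 324.

324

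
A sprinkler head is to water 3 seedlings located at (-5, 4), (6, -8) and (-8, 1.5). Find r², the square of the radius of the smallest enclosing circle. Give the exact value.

Call the three points A, B, C in the order given.
Side lengths²: AB² = 265, AC² = 15.25, BC² = 286.25.
Since BC² = 286.25 ≥ 265 + 15.25 = 280.25, the angle opposite BC is not acute, so the smallest enclosing circle has BC as diameter.
Centre = midpoint of BC = (-1, -3.25), r² = 286.25/4 = 71.5625.

71.5625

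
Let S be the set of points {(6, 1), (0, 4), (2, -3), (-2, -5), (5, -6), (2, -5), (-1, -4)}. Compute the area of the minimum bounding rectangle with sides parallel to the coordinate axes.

80

x ranges over [-2, 6], width 8.
y ranges over [-6, 4], height 10.
Area = 8 × 10 = 80.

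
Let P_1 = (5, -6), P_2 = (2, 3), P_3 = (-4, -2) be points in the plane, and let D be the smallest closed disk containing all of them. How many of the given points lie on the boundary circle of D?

3

Side lengths²: P_1P_2² = 90, P_1P_3² = 97, P_2P_3² = 61.
Since P_1P_3² = 97 < 90 + 61 = 151, the triangle is acute, so the smallest enclosing circle is the circumcircle.
Circumcentre = (59/46, -103/46), r² = 29585/1058.
The points at distance exactly r from the centre are P_1, P_2, P_3 — 3 points.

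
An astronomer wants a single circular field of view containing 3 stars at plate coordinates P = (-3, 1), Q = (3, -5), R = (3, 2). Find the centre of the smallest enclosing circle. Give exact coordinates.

(0.5, -1.5)

Side lengths²: PQ² = 72, PR² = 37, QR² = 49.
Since PQ² = 72 < 49 + 37 = 86, the triangle is acute, so the smallest enclosing circle is the circumcircle.
Circumcentre = (0.5, -1.5), r² = 18.5.
Centre = (0.5, -1.5).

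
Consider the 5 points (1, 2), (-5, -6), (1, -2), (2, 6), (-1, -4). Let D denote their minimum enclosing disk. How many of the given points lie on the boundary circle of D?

2

The farthest pair is (-5, -6)–(2, 6) with squared distance 193. The circle on this segment as diameter has centre (-1.5, 0) and r² = 193/4 = 48.25.
Check (1, 2): distance² to centre = 10.25 ≤ 48.25, so it lies inside.
All remaining points lie in this disk, and no smaller disk contains both endpoints, so this is the minimum enclosing circle.
The points at distance exactly r from the centre are (-5, -6), (2, 6) — 2 points.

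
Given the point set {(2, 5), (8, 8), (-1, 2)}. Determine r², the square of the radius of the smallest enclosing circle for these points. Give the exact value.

Call the three points A, B, C in the order given.
Side lengths²: AB² = 45, AC² = 18, BC² = 117.
Since BC² = 117 ≥ 45 + 18 = 63, the angle opposite BC is not acute, so the smallest enclosing circle has BC as diameter.
Centre = midpoint of BC = (3.5, 5), r² = 117/4 = 29.25.

29.25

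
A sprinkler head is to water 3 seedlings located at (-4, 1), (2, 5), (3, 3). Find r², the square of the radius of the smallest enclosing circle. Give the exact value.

Call the three points A, B, C in the order given.
Side lengths²: AB² = 52, AC² = 53, BC² = 5.
Since AC² = 53 < 52 + 5 = 57, the triangle is acute, so the smallest enclosing circle is the circumcircle.
Circumcentre = (-0.625, 2.4375), r² = 13.45703125.

13.45703125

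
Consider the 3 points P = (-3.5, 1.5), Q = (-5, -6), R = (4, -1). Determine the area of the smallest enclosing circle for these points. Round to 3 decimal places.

84.553

Side lengths²: PQ² = 58.5, PR² = 62.5, QR² = 106.
Since QR² = 106 < 62.5 + 58.5 = 121, the triangle is acute, so the smallest enclosing circle is the circumcircle.
Circumcentre = (-0.8125, -2.9375), r² = 26.9140625.
Area = π·r² = π·26.9140625 ≈ 84.553.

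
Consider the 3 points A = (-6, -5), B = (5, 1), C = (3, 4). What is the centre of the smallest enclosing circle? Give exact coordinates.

(-1.1, -0.9)

Side lengths²: AB² = 157, AC² = 162, BC² = 13.
Since AC² = 162 < 157 + 13 = 170, the triangle is acute, so the smallest enclosing circle is the circumcircle.
Circumcentre = (-1.1, -0.9), r² = 40.82.
Centre = (-1.1, -0.9).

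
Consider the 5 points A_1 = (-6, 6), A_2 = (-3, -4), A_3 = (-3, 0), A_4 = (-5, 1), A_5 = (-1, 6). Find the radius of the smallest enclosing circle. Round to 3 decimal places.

5.324

The minimum enclosing circle is determined by three boundary points: A_1, A_2, A_5.
Their circumcentre is (-3.5, 1.3) with r² = 28.34.
The farthest remaining point A_4 is at distance² 2.34 ≤ 28.34.
r = √(28.34) ≈ 5.324.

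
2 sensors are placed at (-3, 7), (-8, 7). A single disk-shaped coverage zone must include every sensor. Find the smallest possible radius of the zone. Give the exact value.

The smallest circle enclosing two points has them as diameter endpoints.
Centre = midpoint = (-5.5, 7); r² = |(-3, 7)−(-8, 7)|²/4 = 25/4 = 6.25.
r = √(6.25) = 2.5.

2.5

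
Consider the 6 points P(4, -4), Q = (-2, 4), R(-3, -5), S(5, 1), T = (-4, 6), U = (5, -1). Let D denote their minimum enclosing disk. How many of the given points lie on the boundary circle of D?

3

A smallest enclosing disk is always determined by at most three of the input points on its boundary.
The minimum enclosing circle is determined by three boundary points: P, R, T.
Their circumcentre is (-10/39, 31/39) with r² = 62525/1521.
The farthest remaining point U is at distance² 46925/1521 ≤ 62525/1521.
The points at distance exactly r from the centre are P, R, T — 3 points.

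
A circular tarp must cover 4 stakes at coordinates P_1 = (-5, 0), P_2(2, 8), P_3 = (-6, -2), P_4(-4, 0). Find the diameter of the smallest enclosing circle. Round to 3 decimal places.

By Welzl's lemma the MEC is supported by two points (diametrically opposite) or three points (on a circumcircle).
The farthest pair is P_2–P_3 with squared distance 164. The circle on this segment as diameter has centre (-2, 3) and r² = 164/4 = 41.
Check P_1: distance² to centre = 18 ≤ 41, so it lies inside.
All remaining points lie in this disk, and no smaller disk contains both endpoints, so this is the minimum enclosing circle.
Diameter = 2r = 2√41 ≈ 12.806.

12.806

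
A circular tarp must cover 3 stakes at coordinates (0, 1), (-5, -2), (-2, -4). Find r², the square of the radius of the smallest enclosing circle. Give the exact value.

Call the three points A, B, C in the order given.
Side lengths²: AB² = 34, AC² = 29, BC² = 13.
Since AB² = 34 < 29 + 13 = 42, the triangle is acute, so the smallest enclosing circle is the circumcircle.
Circumcentre = (-83/38, -39/38), r² = 6409/722.

6409/722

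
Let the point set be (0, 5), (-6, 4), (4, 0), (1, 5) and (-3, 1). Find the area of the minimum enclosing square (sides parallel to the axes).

The bounding box has width 10 and height 5.
An axis-aligned square enclosing the set must have side ≥ max(width, height).
So the minimum side is max(10, 5) = 10.
Area = 10² = 100.

100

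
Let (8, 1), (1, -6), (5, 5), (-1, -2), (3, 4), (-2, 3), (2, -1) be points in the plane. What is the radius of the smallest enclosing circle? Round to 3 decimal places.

5.858

By Welzl's lemma the MEC is supported by two points (diametrically opposite) or three points (on a circumcircle).
The minimum enclosing circle is determined by three boundary points: (1, -6), (5, 5), (-2, 3).
Their circumcentre is (127/46, -19/46) with r² = 36305/1058.
The farthest remaining point (8, 1) is at distance² 31153/1058 ≤ 36305/1058.
r = √(36305/1058) ≈ 5.858.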